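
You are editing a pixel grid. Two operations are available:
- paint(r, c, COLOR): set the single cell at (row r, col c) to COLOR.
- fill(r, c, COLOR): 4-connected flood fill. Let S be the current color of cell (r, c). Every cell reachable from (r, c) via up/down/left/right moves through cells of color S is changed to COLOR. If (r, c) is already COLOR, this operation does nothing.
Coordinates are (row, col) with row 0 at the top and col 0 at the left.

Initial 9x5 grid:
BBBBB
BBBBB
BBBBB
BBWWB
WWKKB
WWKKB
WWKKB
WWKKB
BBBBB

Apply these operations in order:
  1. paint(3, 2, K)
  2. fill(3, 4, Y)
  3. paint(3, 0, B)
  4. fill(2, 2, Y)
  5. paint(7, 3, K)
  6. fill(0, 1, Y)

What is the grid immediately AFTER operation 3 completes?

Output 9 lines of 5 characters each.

Answer: YYYYY
YYYYY
YYYYY
BYKWY
WWKKY
WWKKY
WWKKY
WWKKY
YYYYY

Derivation:
After op 1 paint(3,2,K):
BBBBB
BBBBB
BBBBB
BBKWB
WWKKB
WWKKB
WWKKB
WWKKB
BBBBB
After op 2 fill(3,4,Y) [27 cells changed]:
YYYYY
YYYYY
YYYYY
YYKWY
WWKKY
WWKKY
WWKKY
WWKKY
YYYYY
After op 3 paint(3,0,B):
YYYYY
YYYYY
YYYYY
BYKWY
WWKKY
WWKKY
WWKKY
WWKKY
YYYYY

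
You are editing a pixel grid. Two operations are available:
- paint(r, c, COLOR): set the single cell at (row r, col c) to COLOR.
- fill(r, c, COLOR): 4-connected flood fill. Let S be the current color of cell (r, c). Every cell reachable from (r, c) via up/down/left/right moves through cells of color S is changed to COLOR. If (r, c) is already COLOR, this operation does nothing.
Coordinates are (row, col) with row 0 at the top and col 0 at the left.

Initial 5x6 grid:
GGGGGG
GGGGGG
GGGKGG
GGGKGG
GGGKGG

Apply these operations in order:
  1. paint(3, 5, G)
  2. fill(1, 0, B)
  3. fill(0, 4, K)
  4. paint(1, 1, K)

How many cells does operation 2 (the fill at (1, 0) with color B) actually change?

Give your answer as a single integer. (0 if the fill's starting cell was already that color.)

After op 1 paint(3,5,G):
GGGGGG
GGGGGG
GGGKGG
GGGKGG
GGGKGG
After op 2 fill(1,0,B) [27 cells changed]:
BBBBBB
BBBBBB
BBBKBB
BBBKBB
BBBKBB

Answer: 27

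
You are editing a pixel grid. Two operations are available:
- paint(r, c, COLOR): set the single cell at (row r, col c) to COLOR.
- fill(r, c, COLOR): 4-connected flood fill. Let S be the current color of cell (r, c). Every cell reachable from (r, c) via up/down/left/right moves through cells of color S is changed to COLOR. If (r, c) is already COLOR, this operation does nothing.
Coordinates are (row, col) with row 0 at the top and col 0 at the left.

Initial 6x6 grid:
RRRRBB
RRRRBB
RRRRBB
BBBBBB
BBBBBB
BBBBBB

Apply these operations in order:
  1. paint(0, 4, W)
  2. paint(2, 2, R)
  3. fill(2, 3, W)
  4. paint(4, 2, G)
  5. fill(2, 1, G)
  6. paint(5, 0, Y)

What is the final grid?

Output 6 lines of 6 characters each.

Answer: GGGGGB
GGGGBB
GGGGBB
BBBBBB
BBGBBB
YBBBBB

Derivation:
After op 1 paint(0,4,W):
RRRRWB
RRRRBB
RRRRBB
BBBBBB
BBBBBB
BBBBBB
After op 2 paint(2,2,R):
RRRRWB
RRRRBB
RRRRBB
BBBBBB
BBBBBB
BBBBBB
After op 3 fill(2,3,W) [12 cells changed]:
WWWWWB
WWWWBB
WWWWBB
BBBBBB
BBBBBB
BBBBBB
After op 4 paint(4,2,G):
WWWWWB
WWWWBB
WWWWBB
BBBBBB
BBGBBB
BBBBBB
After op 5 fill(2,1,G) [13 cells changed]:
GGGGGB
GGGGBB
GGGGBB
BBBBBB
BBGBBB
BBBBBB
After op 6 paint(5,0,Y):
GGGGGB
GGGGBB
GGGGBB
BBBBBB
BBGBBB
YBBBBB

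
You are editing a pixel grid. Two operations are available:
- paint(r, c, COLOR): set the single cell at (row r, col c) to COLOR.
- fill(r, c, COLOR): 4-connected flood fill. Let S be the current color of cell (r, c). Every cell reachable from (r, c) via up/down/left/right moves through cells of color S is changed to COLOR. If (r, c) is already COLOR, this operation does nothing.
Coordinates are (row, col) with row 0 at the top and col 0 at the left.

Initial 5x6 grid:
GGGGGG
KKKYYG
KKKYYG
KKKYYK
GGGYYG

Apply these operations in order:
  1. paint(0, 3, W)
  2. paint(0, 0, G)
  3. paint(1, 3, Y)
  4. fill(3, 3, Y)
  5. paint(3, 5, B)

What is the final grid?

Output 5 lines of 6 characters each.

After op 1 paint(0,3,W):
GGGWGG
KKKYYG
KKKYYG
KKKYYK
GGGYYG
After op 2 paint(0,0,G):
GGGWGG
KKKYYG
KKKYYG
KKKYYK
GGGYYG
After op 3 paint(1,3,Y):
GGGWGG
KKKYYG
KKKYYG
KKKYYK
GGGYYG
After op 4 fill(3,3,Y) [0 cells changed]:
GGGWGG
KKKYYG
KKKYYG
KKKYYK
GGGYYG
After op 5 paint(3,5,B):
GGGWGG
KKKYYG
KKKYYG
KKKYYB
GGGYYG

Answer: GGGWGG
KKKYYG
KKKYYG
KKKYYB
GGGYYG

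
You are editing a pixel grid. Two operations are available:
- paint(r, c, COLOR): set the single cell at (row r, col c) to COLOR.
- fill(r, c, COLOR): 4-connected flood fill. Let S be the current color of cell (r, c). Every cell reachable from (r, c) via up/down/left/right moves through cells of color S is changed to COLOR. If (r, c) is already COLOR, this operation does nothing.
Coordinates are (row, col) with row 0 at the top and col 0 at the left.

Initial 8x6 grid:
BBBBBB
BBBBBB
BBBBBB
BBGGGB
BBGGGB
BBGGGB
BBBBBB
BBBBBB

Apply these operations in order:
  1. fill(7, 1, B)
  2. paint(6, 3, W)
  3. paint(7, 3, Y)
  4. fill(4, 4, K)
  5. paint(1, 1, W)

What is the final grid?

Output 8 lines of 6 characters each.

Answer: BBBBBB
BWBBBB
BBBBBB
BBKKKB
BBKKKB
BBKKKB
BBBWBB
BBBYBB

Derivation:
After op 1 fill(7,1,B) [0 cells changed]:
BBBBBB
BBBBBB
BBBBBB
BBGGGB
BBGGGB
BBGGGB
BBBBBB
BBBBBB
After op 2 paint(6,3,W):
BBBBBB
BBBBBB
BBBBBB
BBGGGB
BBGGGB
BBGGGB
BBBWBB
BBBBBB
After op 3 paint(7,3,Y):
BBBBBB
BBBBBB
BBBBBB
BBGGGB
BBGGGB
BBGGGB
BBBWBB
BBBYBB
After op 4 fill(4,4,K) [9 cells changed]:
BBBBBB
BBBBBB
BBBBBB
BBKKKB
BBKKKB
BBKKKB
BBBWBB
BBBYBB
After op 5 paint(1,1,W):
BBBBBB
BWBBBB
BBBBBB
BBKKKB
BBKKKB
BBKKKB
BBBWBB
BBBYBB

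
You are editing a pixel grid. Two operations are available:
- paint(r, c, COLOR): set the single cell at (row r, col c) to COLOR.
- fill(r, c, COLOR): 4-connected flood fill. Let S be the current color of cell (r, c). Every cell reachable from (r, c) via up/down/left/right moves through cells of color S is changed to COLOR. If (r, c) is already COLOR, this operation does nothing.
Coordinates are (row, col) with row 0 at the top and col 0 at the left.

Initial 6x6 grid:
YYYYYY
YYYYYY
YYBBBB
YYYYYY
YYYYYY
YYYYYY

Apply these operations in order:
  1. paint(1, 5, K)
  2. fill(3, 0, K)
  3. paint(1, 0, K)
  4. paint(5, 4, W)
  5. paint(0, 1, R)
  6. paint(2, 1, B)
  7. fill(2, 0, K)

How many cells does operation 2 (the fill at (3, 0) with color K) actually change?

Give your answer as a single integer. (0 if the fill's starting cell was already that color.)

Answer: 31

Derivation:
After op 1 paint(1,5,K):
YYYYYY
YYYYYK
YYBBBB
YYYYYY
YYYYYY
YYYYYY
After op 2 fill(3,0,K) [31 cells changed]:
KKKKKK
KKKKKK
KKBBBB
KKKKKK
KKKKKK
KKKKKK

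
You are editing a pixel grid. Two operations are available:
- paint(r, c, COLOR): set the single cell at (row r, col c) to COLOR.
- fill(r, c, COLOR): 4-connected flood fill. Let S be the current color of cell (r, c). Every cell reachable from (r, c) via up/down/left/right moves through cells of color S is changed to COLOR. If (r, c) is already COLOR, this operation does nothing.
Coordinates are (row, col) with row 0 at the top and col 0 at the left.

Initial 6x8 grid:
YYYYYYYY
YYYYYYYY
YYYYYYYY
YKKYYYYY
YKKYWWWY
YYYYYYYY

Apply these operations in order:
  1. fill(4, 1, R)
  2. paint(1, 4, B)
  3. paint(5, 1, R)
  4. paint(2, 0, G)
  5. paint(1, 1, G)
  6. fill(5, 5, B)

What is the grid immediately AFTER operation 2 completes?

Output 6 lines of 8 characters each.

Answer: YYYYYYYY
YYYYBYYY
YYYYYYYY
YRRYYYYY
YRRYWWWY
YYYYYYYY

Derivation:
After op 1 fill(4,1,R) [4 cells changed]:
YYYYYYYY
YYYYYYYY
YYYYYYYY
YRRYYYYY
YRRYWWWY
YYYYYYYY
After op 2 paint(1,4,B):
YYYYYYYY
YYYYBYYY
YYYYYYYY
YRRYYYYY
YRRYWWWY
YYYYYYYY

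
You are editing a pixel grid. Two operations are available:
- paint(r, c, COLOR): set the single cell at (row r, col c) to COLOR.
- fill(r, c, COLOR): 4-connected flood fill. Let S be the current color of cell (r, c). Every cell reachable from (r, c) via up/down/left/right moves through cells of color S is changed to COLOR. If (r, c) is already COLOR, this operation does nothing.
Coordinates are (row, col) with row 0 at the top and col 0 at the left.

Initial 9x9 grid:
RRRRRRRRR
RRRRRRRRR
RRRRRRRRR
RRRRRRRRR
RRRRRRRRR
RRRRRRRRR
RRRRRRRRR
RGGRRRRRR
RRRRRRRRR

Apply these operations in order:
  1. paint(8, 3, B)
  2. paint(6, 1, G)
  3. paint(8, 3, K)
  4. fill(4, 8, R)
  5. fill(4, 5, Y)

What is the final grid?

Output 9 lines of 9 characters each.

Answer: YYYYYYYYY
YYYYYYYYY
YYYYYYYYY
YYYYYYYYY
YYYYYYYYY
YYYYYYYYY
YGYYYYYYY
YGGYYYYYY
YYYKYYYYY

Derivation:
After op 1 paint(8,3,B):
RRRRRRRRR
RRRRRRRRR
RRRRRRRRR
RRRRRRRRR
RRRRRRRRR
RRRRRRRRR
RRRRRRRRR
RGGRRRRRR
RRRBRRRRR
After op 2 paint(6,1,G):
RRRRRRRRR
RRRRRRRRR
RRRRRRRRR
RRRRRRRRR
RRRRRRRRR
RRRRRRRRR
RGRRRRRRR
RGGRRRRRR
RRRBRRRRR
After op 3 paint(8,3,K):
RRRRRRRRR
RRRRRRRRR
RRRRRRRRR
RRRRRRRRR
RRRRRRRRR
RRRRRRRRR
RGRRRRRRR
RGGRRRRRR
RRRKRRRRR
After op 4 fill(4,8,R) [0 cells changed]:
RRRRRRRRR
RRRRRRRRR
RRRRRRRRR
RRRRRRRRR
RRRRRRRRR
RRRRRRRRR
RGRRRRRRR
RGGRRRRRR
RRRKRRRRR
After op 5 fill(4,5,Y) [77 cells changed]:
YYYYYYYYY
YYYYYYYYY
YYYYYYYYY
YYYYYYYYY
YYYYYYYYY
YYYYYYYYY
YGYYYYYYY
YGGYYYYYY
YYYKYYYYY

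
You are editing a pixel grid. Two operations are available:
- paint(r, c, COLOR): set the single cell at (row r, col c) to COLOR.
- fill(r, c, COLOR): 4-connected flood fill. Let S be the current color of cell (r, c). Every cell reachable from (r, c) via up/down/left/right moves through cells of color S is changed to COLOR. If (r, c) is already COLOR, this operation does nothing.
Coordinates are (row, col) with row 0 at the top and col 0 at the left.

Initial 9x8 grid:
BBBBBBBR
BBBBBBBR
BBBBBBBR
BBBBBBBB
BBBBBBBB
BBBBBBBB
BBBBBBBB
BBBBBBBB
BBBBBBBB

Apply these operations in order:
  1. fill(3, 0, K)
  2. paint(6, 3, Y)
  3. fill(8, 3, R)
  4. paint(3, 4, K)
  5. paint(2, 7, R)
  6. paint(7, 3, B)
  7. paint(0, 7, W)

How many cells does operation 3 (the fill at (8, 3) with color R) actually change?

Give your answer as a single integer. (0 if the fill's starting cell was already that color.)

Answer: 68

Derivation:
After op 1 fill(3,0,K) [69 cells changed]:
KKKKKKKR
KKKKKKKR
KKKKKKKR
KKKKKKKK
KKKKKKKK
KKKKKKKK
KKKKKKKK
KKKKKKKK
KKKKKKKK
After op 2 paint(6,3,Y):
KKKKKKKR
KKKKKKKR
KKKKKKKR
KKKKKKKK
KKKKKKKK
KKKKKKKK
KKKYKKKK
KKKKKKKK
KKKKKKKK
After op 3 fill(8,3,R) [68 cells changed]:
RRRRRRRR
RRRRRRRR
RRRRRRRR
RRRRRRRR
RRRRRRRR
RRRRRRRR
RRRYRRRR
RRRRRRRR
RRRRRRRR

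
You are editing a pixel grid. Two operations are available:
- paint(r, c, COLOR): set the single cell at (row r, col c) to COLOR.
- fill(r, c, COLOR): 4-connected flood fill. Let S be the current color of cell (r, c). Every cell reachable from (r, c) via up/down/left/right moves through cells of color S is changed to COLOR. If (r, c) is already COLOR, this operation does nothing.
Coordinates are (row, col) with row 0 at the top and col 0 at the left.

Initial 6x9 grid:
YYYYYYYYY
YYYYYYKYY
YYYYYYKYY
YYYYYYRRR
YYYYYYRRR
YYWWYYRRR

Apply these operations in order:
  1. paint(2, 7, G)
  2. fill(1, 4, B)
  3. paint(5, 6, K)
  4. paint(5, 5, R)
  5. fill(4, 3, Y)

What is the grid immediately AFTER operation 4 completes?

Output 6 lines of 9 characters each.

After op 1 paint(2,7,G):
YYYYYYYYY
YYYYYYKYY
YYYYYYKGY
YYYYYYRRR
YYYYYYRRR
YYWWYYRRR
After op 2 fill(1,4,B) [40 cells changed]:
BBBBBBBBB
BBBBBBKBB
BBBBBBKGB
BBBBBBRRR
BBBBBBRRR
BBWWBBRRR
After op 3 paint(5,6,K):
BBBBBBBBB
BBBBBBKBB
BBBBBBKGB
BBBBBBRRR
BBBBBBRRR
BBWWBBKRR
After op 4 paint(5,5,R):
BBBBBBBBB
BBBBBBKBB
BBBBBBKGB
BBBBBBRRR
BBBBBBRRR
BBWWBRKRR

Answer: BBBBBBBBB
BBBBBBKBB
BBBBBBKGB
BBBBBBRRR
BBBBBBRRR
BBWWBRKRR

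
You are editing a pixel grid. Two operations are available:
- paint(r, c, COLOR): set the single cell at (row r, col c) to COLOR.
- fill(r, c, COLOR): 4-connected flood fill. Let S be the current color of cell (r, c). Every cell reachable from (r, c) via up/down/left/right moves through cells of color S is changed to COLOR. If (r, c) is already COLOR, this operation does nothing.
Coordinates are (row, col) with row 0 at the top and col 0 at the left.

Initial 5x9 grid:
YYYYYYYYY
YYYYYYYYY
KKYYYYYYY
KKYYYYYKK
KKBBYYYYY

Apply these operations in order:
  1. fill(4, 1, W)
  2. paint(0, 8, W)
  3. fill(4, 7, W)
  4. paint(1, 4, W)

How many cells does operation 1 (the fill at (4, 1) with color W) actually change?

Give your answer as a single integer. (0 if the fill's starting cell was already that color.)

After op 1 fill(4,1,W) [6 cells changed]:
YYYYYYYYY
YYYYYYYYY
WWYYYYYYY
WWYYYYYKK
WWBBYYYYY

Answer: 6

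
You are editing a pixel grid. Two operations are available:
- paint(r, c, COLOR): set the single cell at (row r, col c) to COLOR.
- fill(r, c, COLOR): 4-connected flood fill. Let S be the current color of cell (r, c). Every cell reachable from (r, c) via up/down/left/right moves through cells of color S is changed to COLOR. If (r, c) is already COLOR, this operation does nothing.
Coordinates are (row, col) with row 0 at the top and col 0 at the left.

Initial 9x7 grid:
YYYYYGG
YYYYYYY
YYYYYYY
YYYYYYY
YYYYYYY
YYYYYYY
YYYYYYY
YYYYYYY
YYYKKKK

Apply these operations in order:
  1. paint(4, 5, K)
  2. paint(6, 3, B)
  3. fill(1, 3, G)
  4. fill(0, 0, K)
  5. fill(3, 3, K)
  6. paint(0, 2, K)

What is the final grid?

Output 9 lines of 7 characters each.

Answer: KKKKKKK
KKKKKKK
KKKKKKK
KKKKKKK
KKKKKKK
KKKKKKK
KKKBKKK
KKKKKKK
KKKKKKK

Derivation:
After op 1 paint(4,5,K):
YYYYYGG
YYYYYYY
YYYYYYY
YYYYYYY
YYYYYKY
YYYYYYY
YYYYYYY
YYYYYYY
YYYKKKK
After op 2 paint(6,3,B):
YYYYYGG
YYYYYYY
YYYYYYY
YYYYYYY
YYYYYKY
YYYYYYY
YYYBYYY
YYYYYYY
YYYKKKK
After op 3 fill(1,3,G) [55 cells changed]:
GGGGGGG
GGGGGGG
GGGGGGG
GGGGGGG
GGGGGKG
GGGGGGG
GGGBGGG
GGGGGGG
GGGKKKK
After op 4 fill(0,0,K) [57 cells changed]:
KKKKKKK
KKKKKKK
KKKKKKK
KKKKKKK
KKKKKKK
KKKKKKK
KKKBKKK
KKKKKKK
KKKKKKK
After op 5 fill(3,3,K) [0 cells changed]:
KKKKKKK
KKKKKKK
KKKKKKK
KKKKKKK
KKKKKKK
KKKKKKK
KKKBKKK
KKKKKKK
KKKKKKK
After op 6 paint(0,2,K):
KKKKKKK
KKKKKKK
KKKKKKK
KKKKKKK
KKKKKKK
KKKKKKK
KKKBKKK
KKKKKKK
KKKKKKK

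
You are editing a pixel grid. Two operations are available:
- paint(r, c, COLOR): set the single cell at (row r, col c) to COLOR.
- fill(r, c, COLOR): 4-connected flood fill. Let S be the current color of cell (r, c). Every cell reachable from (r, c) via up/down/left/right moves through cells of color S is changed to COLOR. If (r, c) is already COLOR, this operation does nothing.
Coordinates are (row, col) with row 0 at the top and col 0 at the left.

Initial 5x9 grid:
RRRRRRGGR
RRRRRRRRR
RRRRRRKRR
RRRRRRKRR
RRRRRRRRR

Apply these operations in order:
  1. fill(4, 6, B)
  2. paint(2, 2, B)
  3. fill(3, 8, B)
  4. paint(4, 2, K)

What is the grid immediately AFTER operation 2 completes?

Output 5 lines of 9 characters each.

After op 1 fill(4,6,B) [41 cells changed]:
BBBBBBGGB
BBBBBBBBB
BBBBBBKBB
BBBBBBKBB
BBBBBBBBB
After op 2 paint(2,2,B):
BBBBBBGGB
BBBBBBBBB
BBBBBBKBB
BBBBBBKBB
BBBBBBBBB

Answer: BBBBBBGGB
BBBBBBBBB
BBBBBBKBB
BBBBBBKBB
BBBBBBBBB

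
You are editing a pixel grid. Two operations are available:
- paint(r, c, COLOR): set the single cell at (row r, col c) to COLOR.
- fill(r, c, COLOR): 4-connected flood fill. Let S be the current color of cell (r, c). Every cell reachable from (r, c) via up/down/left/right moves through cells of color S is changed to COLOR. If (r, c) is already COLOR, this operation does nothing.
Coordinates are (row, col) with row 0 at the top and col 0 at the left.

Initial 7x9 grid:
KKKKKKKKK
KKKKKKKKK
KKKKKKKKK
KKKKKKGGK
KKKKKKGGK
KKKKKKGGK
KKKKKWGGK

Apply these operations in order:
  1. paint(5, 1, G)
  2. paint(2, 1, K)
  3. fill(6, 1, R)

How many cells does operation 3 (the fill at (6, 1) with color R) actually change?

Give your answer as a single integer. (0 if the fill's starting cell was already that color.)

Answer: 53

Derivation:
After op 1 paint(5,1,G):
KKKKKKKKK
KKKKKKKKK
KKKKKKKKK
KKKKKKGGK
KKKKKKGGK
KGKKKKGGK
KKKKKWGGK
After op 2 paint(2,1,K):
KKKKKKKKK
KKKKKKKKK
KKKKKKKKK
KKKKKKGGK
KKKKKKGGK
KGKKKKGGK
KKKKKWGGK
After op 3 fill(6,1,R) [53 cells changed]:
RRRRRRRRR
RRRRRRRRR
RRRRRRRRR
RRRRRRGGR
RRRRRRGGR
RGRRRRGGR
RRRRRWGGR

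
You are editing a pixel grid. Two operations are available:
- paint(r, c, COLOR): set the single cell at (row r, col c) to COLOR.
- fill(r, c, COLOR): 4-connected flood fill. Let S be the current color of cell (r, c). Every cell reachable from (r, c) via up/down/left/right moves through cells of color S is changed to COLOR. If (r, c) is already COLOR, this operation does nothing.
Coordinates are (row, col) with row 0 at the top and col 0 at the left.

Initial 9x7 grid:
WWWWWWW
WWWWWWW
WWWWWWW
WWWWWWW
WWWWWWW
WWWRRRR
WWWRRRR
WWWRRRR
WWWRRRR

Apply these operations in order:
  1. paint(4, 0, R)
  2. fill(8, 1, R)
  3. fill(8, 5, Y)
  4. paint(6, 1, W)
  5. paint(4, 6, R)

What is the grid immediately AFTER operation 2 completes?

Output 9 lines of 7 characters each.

After op 1 paint(4,0,R):
WWWWWWW
WWWWWWW
WWWWWWW
WWWWWWW
RWWWWWW
WWWRRRR
WWWRRRR
WWWRRRR
WWWRRRR
After op 2 fill(8,1,R) [46 cells changed]:
RRRRRRR
RRRRRRR
RRRRRRR
RRRRRRR
RRRRRRR
RRRRRRR
RRRRRRR
RRRRRRR
RRRRRRR

Answer: RRRRRRR
RRRRRRR
RRRRRRR
RRRRRRR
RRRRRRR
RRRRRRR
RRRRRRR
RRRRRRR
RRRRRRR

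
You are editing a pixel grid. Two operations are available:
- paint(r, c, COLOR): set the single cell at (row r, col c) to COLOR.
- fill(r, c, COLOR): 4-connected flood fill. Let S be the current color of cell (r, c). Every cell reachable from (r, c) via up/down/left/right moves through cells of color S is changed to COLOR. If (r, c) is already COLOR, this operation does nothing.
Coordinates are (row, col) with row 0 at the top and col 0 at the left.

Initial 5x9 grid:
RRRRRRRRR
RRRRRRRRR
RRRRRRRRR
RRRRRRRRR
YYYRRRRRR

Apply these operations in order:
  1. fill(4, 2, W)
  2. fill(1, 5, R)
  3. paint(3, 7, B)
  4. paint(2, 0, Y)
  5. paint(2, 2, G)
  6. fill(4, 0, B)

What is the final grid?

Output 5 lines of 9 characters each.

After op 1 fill(4,2,W) [3 cells changed]:
RRRRRRRRR
RRRRRRRRR
RRRRRRRRR
RRRRRRRRR
WWWRRRRRR
After op 2 fill(1,5,R) [0 cells changed]:
RRRRRRRRR
RRRRRRRRR
RRRRRRRRR
RRRRRRRRR
WWWRRRRRR
After op 3 paint(3,7,B):
RRRRRRRRR
RRRRRRRRR
RRRRRRRRR
RRRRRRRBR
WWWRRRRRR
After op 4 paint(2,0,Y):
RRRRRRRRR
RRRRRRRRR
YRRRRRRRR
RRRRRRRBR
WWWRRRRRR
After op 5 paint(2,2,G):
RRRRRRRRR
RRRRRRRRR
YRGRRRRRR
RRRRRRRBR
WWWRRRRRR
After op 6 fill(4,0,B) [3 cells changed]:
RRRRRRRRR
RRRRRRRRR
YRGRRRRRR
RRRRRRRBR
BBBRRRRRR

Answer: RRRRRRRRR
RRRRRRRRR
YRGRRRRRR
RRRRRRRBR
BBBRRRRRR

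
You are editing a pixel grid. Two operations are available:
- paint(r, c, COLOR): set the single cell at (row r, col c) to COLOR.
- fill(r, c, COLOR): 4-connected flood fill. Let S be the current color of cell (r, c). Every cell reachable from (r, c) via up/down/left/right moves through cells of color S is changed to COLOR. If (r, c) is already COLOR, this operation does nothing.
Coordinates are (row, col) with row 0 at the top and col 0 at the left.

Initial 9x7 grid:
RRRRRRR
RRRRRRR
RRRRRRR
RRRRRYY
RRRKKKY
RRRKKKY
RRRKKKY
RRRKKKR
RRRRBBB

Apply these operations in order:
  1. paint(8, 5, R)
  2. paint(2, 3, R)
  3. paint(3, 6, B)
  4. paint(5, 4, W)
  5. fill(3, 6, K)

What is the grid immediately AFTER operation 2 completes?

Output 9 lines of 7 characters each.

Answer: RRRRRRR
RRRRRRR
RRRRRRR
RRRRRYY
RRRKKKY
RRRKKKY
RRRKKKY
RRRKKKR
RRRRBRB

Derivation:
After op 1 paint(8,5,R):
RRRRRRR
RRRRRRR
RRRRRRR
RRRRRYY
RRRKKKY
RRRKKKY
RRRKKKY
RRRKKKR
RRRRBRB
After op 2 paint(2,3,R):
RRRRRRR
RRRRRRR
RRRRRRR
RRRRRYY
RRRKKKY
RRRKKKY
RRRKKKY
RRRKKKR
RRRRBRB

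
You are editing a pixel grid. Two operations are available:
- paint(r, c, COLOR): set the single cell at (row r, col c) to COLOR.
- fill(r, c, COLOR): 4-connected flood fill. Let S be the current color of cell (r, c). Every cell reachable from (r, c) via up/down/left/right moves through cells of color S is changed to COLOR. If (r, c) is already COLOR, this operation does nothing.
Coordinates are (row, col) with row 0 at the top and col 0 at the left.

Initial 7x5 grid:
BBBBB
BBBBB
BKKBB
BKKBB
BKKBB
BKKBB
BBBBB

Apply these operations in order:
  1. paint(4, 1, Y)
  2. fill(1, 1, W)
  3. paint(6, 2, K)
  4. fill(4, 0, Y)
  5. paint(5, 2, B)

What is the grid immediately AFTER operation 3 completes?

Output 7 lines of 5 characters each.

After op 1 paint(4,1,Y):
BBBBB
BBBBB
BKKBB
BKKBB
BYKBB
BKKBB
BBBBB
After op 2 fill(1,1,W) [27 cells changed]:
WWWWW
WWWWW
WKKWW
WKKWW
WYKWW
WKKWW
WWWWW
After op 3 paint(6,2,K):
WWWWW
WWWWW
WKKWW
WKKWW
WYKWW
WKKWW
WWKWW

Answer: WWWWW
WWWWW
WKKWW
WKKWW
WYKWW
WKKWW
WWKWW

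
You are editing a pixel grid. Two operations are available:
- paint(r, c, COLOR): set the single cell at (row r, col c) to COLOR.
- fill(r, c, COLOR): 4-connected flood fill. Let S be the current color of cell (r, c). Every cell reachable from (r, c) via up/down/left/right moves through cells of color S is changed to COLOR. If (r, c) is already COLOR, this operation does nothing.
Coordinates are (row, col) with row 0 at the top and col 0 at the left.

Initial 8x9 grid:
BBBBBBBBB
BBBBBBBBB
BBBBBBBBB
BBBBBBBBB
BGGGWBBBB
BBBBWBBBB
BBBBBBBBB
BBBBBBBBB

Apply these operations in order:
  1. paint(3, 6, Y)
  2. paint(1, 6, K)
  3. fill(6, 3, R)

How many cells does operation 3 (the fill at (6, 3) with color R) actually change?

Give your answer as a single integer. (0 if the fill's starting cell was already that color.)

Answer: 65

Derivation:
After op 1 paint(3,6,Y):
BBBBBBBBB
BBBBBBBBB
BBBBBBBBB
BBBBBBYBB
BGGGWBBBB
BBBBWBBBB
BBBBBBBBB
BBBBBBBBB
After op 2 paint(1,6,K):
BBBBBBBBB
BBBBBBKBB
BBBBBBBBB
BBBBBBYBB
BGGGWBBBB
BBBBWBBBB
BBBBBBBBB
BBBBBBBBB
After op 3 fill(6,3,R) [65 cells changed]:
RRRRRRRRR
RRRRRRKRR
RRRRRRRRR
RRRRRRYRR
RGGGWRRRR
RRRRWRRRR
RRRRRRRRR
RRRRRRRRR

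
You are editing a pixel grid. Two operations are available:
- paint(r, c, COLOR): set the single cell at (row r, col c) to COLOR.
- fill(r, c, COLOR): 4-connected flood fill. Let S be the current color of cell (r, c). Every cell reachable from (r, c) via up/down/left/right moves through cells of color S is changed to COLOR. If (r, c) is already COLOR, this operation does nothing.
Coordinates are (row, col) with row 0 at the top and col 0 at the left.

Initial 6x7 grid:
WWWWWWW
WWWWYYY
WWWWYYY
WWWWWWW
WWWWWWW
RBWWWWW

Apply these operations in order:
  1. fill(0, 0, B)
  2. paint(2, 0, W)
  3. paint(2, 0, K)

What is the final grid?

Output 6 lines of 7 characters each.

Answer: BBBBBBB
BBBBYYY
KBBBYYY
BBBBBBB
BBBBBBB
RBBBBBB

Derivation:
After op 1 fill(0,0,B) [34 cells changed]:
BBBBBBB
BBBBYYY
BBBBYYY
BBBBBBB
BBBBBBB
RBBBBBB
After op 2 paint(2,0,W):
BBBBBBB
BBBBYYY
WBBBYYY
BBBBBBB
BBBBBBB
RBBBBBB
After op 3 paint(2,0,K):
BBBBBBB
BBBBYYY
KBBBYYY
BBBBBBB
BBBBBBB
RBBBBBB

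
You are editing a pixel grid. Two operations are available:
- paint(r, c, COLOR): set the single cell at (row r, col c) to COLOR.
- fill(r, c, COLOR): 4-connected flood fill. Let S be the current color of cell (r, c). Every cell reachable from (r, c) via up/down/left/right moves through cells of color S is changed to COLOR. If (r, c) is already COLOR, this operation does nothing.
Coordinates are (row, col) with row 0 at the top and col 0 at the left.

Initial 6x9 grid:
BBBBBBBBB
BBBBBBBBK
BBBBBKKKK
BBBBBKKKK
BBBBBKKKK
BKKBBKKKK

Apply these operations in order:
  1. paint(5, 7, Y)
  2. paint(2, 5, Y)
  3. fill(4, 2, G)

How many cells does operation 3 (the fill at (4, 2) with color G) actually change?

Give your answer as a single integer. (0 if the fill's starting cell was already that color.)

After op 1 paint(5,7,Y):
BBBBBBBBB
BBBBBBBBK
BBBBBKKKK
BBBBBKKKK
BBBBBKKKK
BKKBBKKYK
After op 2 paint(2,5,Y):
BBBBBBBBB
BBBBBBBBK
BBBBBYKKK
BBBBBKKKK
BBBBBKKKK
BKKBBKKYK
After op 3 fill(4,2,G) [35 cells changed]:
GGGGGGGGG
GGGGGGGGK
GGGGGYKKK
GGGGGKKKK
GGGGGKKKK
GKKGGKKYK

Answer: 35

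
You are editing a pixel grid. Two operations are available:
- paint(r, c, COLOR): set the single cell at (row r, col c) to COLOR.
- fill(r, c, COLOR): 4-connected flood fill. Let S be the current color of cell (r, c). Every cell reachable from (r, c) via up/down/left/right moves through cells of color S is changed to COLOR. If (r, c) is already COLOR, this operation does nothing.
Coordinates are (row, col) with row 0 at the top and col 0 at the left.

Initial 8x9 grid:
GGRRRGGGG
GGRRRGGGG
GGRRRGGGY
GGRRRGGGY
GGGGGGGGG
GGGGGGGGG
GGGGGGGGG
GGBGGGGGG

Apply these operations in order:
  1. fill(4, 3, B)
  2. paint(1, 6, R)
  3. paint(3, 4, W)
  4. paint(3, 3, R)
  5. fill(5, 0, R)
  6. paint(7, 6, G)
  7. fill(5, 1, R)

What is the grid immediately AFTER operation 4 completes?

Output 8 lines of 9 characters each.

After op 1 fill(4,3,B) [57 cells changed]:
BBRRRBBBB
BBRRRBBBB
BBRRRBBBY
BBRRRBBBY
BBBBBBBBB
BBBBBBBBB
BBBBBBBBB
BBBBBBBBB
After op 2 paint(1,6,R):
BBRRRBBBB
BBRRRBRBB
BBRRRBBBY
BBRRRBBBY
BBBBBBBBB
BBBBBBBBB
BBBBBBBBB
BBBBBBBBB
After op 3 paint(3,4,W):
BBRRRBBBB
BBRRRBRBB
BBRRRBBBY
BBRRWBBBY
BBBBBBBBB
BBBBBBBBB
BBBBBBBBB
BBBBBBBBB
After op 4 paint(3,3,R):
BBRRRBBBB
BBRRRBRBB
BBRRRBBBY
BBRRWBBBY
BBBBBBBBB
BBBBBBBBB
BBBBBBBBB
BBBBBBBBB

Answer: BBRRRBBBB
BBRRRBRBB
BBRRRBBBY
BBRRWBBBY
BBBBBBBBB
BBBBBBBBB
BBBBBBBBB
BBBBBBBBB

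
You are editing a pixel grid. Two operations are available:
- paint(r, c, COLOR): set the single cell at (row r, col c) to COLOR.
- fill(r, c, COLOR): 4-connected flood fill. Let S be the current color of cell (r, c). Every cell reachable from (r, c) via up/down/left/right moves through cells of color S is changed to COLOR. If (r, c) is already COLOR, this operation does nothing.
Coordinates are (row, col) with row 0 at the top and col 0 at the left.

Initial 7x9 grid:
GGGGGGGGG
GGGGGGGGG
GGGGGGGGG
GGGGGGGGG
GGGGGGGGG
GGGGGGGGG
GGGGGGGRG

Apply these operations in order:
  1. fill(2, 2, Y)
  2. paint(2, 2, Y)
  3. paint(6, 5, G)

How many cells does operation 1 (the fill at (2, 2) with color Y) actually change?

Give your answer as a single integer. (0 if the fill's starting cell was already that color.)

After op 1 fill(2,2,Y) [62 cells changed]:
YYYYYYYYY
YYYYYYYYY
YYYYYYYYY
YYYYYYYYY
YYYYYYYYY
YYYYYYYYY
YYYYYYYRY

Answer: 62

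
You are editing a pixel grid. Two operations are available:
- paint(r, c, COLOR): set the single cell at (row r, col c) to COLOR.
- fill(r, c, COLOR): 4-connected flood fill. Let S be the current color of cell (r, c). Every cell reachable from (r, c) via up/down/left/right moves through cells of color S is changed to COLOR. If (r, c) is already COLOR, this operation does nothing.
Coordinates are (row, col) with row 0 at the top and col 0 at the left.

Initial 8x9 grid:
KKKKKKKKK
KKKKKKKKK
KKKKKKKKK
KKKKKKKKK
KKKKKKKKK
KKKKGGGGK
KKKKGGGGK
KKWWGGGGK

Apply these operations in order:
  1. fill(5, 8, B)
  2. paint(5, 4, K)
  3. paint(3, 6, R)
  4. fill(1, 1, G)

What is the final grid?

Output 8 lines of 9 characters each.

After op 1 fill(5,8,B) [58 cells changed]:
BBBBBBBBB
BBBBBBBBB
BBBBBBBBB
BBBBBBBBB
BBBBBBBBB
BBBBGGGGB
BBBBGGGGB
BBWWGGGGB
After op 2 paint(5,4,K):
BBBBBBBBB
BBBBBBBBB
BBBBBBBBB
BBBBBBBBB
BBBBBBBBB
BBBBKGGGB
BBBBGGGGB
BBWWGGGGB
After op 3 paint(3,6,R):
BBBBBBBBB
BBBBBBBBB
BBBBBBBBB
BBBBBBRBB
BBBBBBBBB
BBBBKGGGB
BBBBGGGGB
BBWWGGGGB
After op 4 fill(1,1,G) [57 cells changed]:
GGGGGGGGG
GGGGGGGGG
GGGGGGGGG
GGGGGGRGG
GGGGGGGGG
GGGGKGGGG
GGGGGGGGG
GGWWGGGGG

Answer: GGGGGGGGG
GGGGGGGGG
GGGGGGGGG
GGGGGGRGG
GGGGGGGGG
GGGGKGGGG
GGGGGGGGG
GGWWGGGGG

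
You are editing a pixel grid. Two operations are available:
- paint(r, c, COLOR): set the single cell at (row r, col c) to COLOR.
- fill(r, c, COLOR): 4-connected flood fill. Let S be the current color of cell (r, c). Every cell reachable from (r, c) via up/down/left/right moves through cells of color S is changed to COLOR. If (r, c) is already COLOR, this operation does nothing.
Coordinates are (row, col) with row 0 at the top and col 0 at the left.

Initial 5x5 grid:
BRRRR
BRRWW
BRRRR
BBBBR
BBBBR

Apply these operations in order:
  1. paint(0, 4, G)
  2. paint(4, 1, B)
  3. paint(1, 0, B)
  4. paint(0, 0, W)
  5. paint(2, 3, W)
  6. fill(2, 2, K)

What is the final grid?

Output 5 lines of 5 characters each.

After op 1 paint(0,4,G):
BRRRG
BRRWW
BRRRR
BBBBR
BBBBR
After op 2 paint(4,1,B):
BRRRG
BRRWW
BRRRR
BBBBR
BBBBR
After op 3 paint(1,0,B):
BRRRG
BRRWW
BRRRR
BBBBR
BBBBR
After op 4 paint(0,0,W):
WRRRG
BRRWW
BRRRR
BBBBR
BBBBR
After op 5 paint(2,3,W):
WRRRG
BRRWW
BRRWR
BBBBR
BBBBR
After op 6 fill(2,2,K) [7 cells changed]:
WKKKG
BKKWW
BKKWR
BBBBR
BBBBR

Answer: WKKKG
BKKWW
BKKWR
BBBBR
BBBBR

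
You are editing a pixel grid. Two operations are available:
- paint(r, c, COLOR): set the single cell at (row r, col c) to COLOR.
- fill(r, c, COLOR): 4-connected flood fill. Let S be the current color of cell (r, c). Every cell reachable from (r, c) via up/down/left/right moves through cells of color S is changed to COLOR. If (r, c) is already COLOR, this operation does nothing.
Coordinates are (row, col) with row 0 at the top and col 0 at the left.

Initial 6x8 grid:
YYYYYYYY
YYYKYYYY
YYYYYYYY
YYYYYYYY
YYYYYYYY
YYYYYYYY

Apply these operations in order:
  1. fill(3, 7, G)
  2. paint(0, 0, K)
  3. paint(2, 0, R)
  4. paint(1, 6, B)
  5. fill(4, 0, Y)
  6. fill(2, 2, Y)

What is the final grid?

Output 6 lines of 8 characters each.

Answer: KYYYYYYY
YYYKYYBY
RYYYYYYY
YYYYYYYY
YYYYYYYY
YYYYYYYY

Derivation:
After op 1 fill(3,7,G) [47 cells changed]:
GGGGGGGG
GGGKGGGG
GGGGGGGG
GGGGGGGG
GGGGGGGG
GGGGGGGG
After op 2 paint(0,0,K):
KGGGGGGG
GGGKGGGG
GGGGGGGG
GGGGGGGG
GGGGGGGG
GGGGGGGG
After op 3 paint(2,0,R):
KGGGGGGG
GGGKGGGG
RGGGGGGG
GGGGGGGG
GGGGGGGG
GGGGGGGG
After op 4 paint(1,6,B):
KGGGGGGG
GGGKGGBG
RGGGGGGG
GGGGGGGG
GGGGGGGG
GGGGGGGG
After op 5 fill(4,0,Y) [44 cells changed]:
KYYYYYYY
YYYKYYBY
RYYYYYYY
YYYYYYYY
YYYYYYYY
YYYYYYYY
After op 6 fill(2,2,Y) [0 cells changed]:
KYYYYYYY
YYYKYYBY
RYYYYYYY
YYYYYYYY
YYYYYYYY
YYYYYYYY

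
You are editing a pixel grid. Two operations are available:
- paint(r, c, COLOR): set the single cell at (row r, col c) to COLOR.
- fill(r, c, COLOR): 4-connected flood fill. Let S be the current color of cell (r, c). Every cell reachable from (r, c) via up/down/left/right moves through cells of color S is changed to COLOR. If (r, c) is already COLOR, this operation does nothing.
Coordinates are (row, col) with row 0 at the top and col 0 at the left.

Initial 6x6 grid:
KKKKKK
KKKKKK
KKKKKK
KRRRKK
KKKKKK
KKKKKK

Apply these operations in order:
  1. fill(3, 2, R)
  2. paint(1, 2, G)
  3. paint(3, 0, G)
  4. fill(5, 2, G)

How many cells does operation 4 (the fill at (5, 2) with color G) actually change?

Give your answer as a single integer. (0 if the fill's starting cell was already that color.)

After op 1 fill(3,2,R) [0 cells changed]:
KKKKKK
KKKKKK
KKKKKK
KRRRKK
KKKKKK
KKKKKK
After op 2 paint(1,2,G):
KKKKKK
KKGKKK
KKKKKK
KRRRKK
KKKKKK
KKKKKK
After op 3 paint(3,0,G):
KKKKKK
KKGKKK
KKKKKK
GRRRKK
KKKKKK
KKKKKK
After op 4 fill(5,2,G) [31 cells changed]:
GGGGGG
GGGGGG
GGGGGG
GRRRGG
GGGGGG
GGGGGG

Answer: 31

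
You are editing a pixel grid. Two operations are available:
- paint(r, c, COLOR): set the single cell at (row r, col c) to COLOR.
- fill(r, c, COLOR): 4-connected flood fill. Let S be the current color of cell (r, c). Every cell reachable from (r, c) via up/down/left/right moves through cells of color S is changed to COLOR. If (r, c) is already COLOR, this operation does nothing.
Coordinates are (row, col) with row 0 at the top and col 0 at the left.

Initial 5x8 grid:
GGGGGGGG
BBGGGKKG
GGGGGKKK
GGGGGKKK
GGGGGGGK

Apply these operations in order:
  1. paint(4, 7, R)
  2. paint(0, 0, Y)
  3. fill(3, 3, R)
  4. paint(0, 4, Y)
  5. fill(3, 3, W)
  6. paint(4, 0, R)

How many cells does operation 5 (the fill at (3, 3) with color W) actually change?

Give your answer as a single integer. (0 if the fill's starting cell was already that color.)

After op 1 paint(4,7,R):
GGGGGGGG
BBGGGKKG
GGGGGKKK
GGGGGKKK
GGGGGGGR
After op 2 paint(0,0,Y):
YGGGGGGG
BBGGGKKG
GGGGGKKK
GGGGGKKK
GGGGGGGR
After op 3 fill(3,3,R) [28 cells changed]:
YRRRRRRR
BBRRRKKR
RRRRRKKK
RRRRRKKK
RRRRRRRR
After op 4 paint(0,4,Y):
YRRRYRRR
BBRRRKKR
RRRRRKKK
RRRRRKKK
RRRRRRRR
After op 5 fill(3,3,W) [24 cells changed]:
YWWWYRRR
BBWWWKKR
WWWWWKKK
WWWWWKKK
WWWWWWWW

Answer: 24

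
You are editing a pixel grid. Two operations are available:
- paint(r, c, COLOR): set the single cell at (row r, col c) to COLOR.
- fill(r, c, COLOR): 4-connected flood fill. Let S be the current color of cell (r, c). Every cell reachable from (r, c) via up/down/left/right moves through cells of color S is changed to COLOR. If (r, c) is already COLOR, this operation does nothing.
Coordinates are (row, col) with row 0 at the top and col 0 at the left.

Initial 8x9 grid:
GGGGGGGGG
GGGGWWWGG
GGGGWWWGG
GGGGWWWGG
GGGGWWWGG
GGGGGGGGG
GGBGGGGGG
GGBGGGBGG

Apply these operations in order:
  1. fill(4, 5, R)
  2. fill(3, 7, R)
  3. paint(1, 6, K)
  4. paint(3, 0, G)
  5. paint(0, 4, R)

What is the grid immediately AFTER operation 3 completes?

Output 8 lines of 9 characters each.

Answer: RRRRRRRRR
RRRRRRKRR
RRRRRRRRR
RRRRRRRRR
RRRRRRRRR
RRRRRRRRR
RRBRRRRRR
RRBRRRBRR

Derivation:
After op 1 fill(4,5,R) [12 cells changed]:
GGGGGGGGG
GGGGRRRGG
GGGGRRRGG
GGGGRRRGG
GGGGRRRGG
GGGGGGGGG
GGBGGGGGG
GGBGGGBGG
After op 2 fill(3,7,R) [57 cells changed]:
RRRRRRRRR
RRRRRRRRR
RRRRRRRRR
RRRRRRRRR
RRRRRRRRR
RRRRRRRRR
RRBRRRRRR
RRBRRRBRR
After op 3 paint(1,6,K):
RRRRRRRRR
RRRRRRKRR
RRRRRRRRR
RRRRRRRRR
RRRRRRRRR
RRRRRRRRR
RRBRRRRRR
RRBRRRBRR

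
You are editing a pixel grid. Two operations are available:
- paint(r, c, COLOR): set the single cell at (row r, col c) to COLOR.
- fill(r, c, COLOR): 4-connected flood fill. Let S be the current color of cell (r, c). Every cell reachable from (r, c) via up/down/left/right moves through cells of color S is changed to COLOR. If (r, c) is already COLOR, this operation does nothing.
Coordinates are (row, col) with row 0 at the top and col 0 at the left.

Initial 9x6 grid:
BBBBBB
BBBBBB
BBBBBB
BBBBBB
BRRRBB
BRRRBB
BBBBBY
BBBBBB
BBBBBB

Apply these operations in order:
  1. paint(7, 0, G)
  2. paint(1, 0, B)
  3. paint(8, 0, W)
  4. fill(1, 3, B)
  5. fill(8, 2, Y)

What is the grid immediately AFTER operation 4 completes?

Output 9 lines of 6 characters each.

Answer: BBBBBB
BBBBBB
BBBBBB
BBBBBB
BRRRBB
BRRRBB
BBBBBY
GBBBBB
WBBBBB

Derivation:
After op 1 paint(7,0,G):
BBBBBB
BBBBBB
BBBBBB
BBBBBB
BRRRBB
BRRRBB
BBBBBY
GBBBBB
BBBBBB
After op 2 paint(1,0,B):
BBBBBB
BBBBBB
BBBBBB
BBBBBB
BRRRBB
BRRRBB
BBBBBY
GBBBBB
BBBBBB
After op 3 paint(8,0,W):
BBBBBB
BBBBBB
BBBBBB
BBBBBB
BRRRBB
BRRRBB
BBBBBY
GBBBBB
WBBBBB
After op 4 fill(1,3,B) [0 cells changed]:
BBBBBB
BBBBBB
BBBBBB
BBBBBB
BRRRBB
BRRRBB
BBBBBY
GBBBBB
WBBBBB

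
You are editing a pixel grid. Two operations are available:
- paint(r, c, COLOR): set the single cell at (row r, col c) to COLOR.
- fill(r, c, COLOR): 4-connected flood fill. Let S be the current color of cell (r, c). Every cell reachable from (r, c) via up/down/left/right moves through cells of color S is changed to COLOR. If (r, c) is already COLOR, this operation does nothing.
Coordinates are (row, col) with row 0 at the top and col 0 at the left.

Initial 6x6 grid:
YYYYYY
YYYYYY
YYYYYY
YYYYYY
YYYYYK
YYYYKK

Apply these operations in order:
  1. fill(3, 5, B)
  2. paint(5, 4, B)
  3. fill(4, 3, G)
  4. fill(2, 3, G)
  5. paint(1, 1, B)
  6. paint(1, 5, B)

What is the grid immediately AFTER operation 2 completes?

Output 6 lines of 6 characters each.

After op 1 fill(3,5,B) [33 cells changed]:
BBBBBB
BBBBBB
BBBBBB
BBBBBB
BBBBBK
BBBBKK
After op 2 paint(5,4,B):
BBBBBB
BBBBBB
BBBBBB
BBBBBB
BBBBBK
BBBBBK

Answer: BBBBBB
BBBBBB
BBBBBB
BBBBBB
BBBBBK
BBBBBK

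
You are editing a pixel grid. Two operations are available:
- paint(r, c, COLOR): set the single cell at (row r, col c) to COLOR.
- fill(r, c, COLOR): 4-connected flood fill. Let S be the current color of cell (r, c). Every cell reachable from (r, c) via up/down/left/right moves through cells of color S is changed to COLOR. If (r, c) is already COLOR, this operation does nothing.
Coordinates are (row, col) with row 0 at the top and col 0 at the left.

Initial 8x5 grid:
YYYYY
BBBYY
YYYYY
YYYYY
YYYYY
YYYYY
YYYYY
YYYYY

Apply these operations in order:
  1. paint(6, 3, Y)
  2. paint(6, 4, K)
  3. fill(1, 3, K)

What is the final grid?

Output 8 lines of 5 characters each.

After op 1 paint(6,3,Y):
YYYYY
BBBYY
YYYYY
YYYYY
YYYYY
YYYYY
YYYYY
YYYYY
After op 2 paint(6,4,K):
YYYYY
BBBYY
YYYYY
YYYYY
YYYYY
YYYYY
YYYYK
YYYYY
After op 3 fill(1,3,K) [36 cells changed]:
KKKKK
BBBKK
KKKKK
KKKKK
KKKKK
KKKKK
KKKKK
KKKKK

Answer: KKKKK
BBBKK
KKKKK
KKKKK
KKKKK
KKKKK
KKKKK
KKKKK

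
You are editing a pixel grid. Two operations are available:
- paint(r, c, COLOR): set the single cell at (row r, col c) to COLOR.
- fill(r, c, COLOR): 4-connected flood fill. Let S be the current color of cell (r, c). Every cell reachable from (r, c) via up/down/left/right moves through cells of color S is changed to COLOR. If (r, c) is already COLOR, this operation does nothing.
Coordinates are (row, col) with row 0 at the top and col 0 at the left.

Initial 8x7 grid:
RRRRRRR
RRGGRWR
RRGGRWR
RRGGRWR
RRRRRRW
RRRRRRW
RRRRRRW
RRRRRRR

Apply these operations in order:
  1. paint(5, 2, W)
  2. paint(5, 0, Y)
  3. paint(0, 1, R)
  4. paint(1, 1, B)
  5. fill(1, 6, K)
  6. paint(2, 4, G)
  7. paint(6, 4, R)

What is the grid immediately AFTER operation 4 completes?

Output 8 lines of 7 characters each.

After op 1 paint(5,2,W):
RRRRRRR
RRGGRWR
RRGGRWR
RRGGRWR
RRRRRRW
RRWRRRW
RRRRRRW
RRRRRRR
After op 2 paint(5,0,Y):
RRRRRRR
RRGGRWR
RRGGRWR
RRGGRWR
RRRRRRW
YRWRRRW
RRRRRRW
RRRRRRR
After op 3 paint(0,1,R):
RRRRRRR
RRGGRWR
RRGGRWR
RRGGRWR
RRRRRRW
YRWRRRW
RRRRRRW
RRRRRRR
After op 4 paint(1,1,B):
RRRRRRR
RBGGRWR
RRGGRWR
RRGGRWR
RRRRRRW
YRWRRRW
RRRRRRW
RRRRRRR

Answer: RRRRRRR
RBGGRWR
RRGGRWR
RRGGRWR
RRRRRRW
YRWRRRW
RRRRRRW
RRRRRRR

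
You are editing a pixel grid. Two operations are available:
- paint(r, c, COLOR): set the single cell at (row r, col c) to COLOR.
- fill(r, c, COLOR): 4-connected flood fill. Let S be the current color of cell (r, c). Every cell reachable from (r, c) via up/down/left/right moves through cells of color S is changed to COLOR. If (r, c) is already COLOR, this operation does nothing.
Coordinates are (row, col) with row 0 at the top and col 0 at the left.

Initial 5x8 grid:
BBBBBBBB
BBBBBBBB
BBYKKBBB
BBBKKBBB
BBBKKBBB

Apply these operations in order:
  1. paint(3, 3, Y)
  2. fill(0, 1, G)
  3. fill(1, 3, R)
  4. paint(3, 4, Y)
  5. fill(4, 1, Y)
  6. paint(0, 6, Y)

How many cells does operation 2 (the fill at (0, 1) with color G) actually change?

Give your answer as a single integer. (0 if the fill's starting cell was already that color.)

After op 1 paint(3,3,Y):
BBBBBBBB
BBBBBBBB
BBYKKBBB
BBBYKBBB
BBBKKBBB
After op 2 fill(0,1,G) [33 cells changed]:
GGGGGGGG
GGGGGGGG
GGYKKGGG
GGGYKGGG
GGGKKGGG

Answer: 33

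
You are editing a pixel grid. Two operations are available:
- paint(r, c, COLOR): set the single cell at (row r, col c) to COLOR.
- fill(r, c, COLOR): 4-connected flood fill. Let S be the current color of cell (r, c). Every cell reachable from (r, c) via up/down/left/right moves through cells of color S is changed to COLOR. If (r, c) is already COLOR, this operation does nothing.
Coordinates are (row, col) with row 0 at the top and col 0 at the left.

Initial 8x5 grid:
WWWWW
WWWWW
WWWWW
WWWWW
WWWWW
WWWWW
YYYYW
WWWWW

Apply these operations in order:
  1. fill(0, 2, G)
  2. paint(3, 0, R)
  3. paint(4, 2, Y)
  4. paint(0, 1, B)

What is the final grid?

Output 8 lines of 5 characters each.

After op 1 fill(0,2,G) [36 cells changed]:
GGGGG
GGGGG
GGGGG
GGGGG
GGGGG
GGGGG
YYYYG
GGGGG
After op 2 paint(3,0,R):
GGGGG
GGGGG
GGGGG
RGGGG
GGGGG
GGGGG
YYYYG
GGGGG
After op 3 paint(4,2,Y):
GGGGG
GGGGG
GGGGG
RGGGG
GGYGG
GGGGG
YYYYG
GGGGG
After op 4 paint(0,1,B):
GBGGG
GGGGG
GGGGG
RGGGG
GGYGG
GGGGG
YYYYG
GGGGG

Answer: GBGGG
GGGGG
GGGGG
RGGGG
GGYGG
GGGGG
YYYYG
GGGGG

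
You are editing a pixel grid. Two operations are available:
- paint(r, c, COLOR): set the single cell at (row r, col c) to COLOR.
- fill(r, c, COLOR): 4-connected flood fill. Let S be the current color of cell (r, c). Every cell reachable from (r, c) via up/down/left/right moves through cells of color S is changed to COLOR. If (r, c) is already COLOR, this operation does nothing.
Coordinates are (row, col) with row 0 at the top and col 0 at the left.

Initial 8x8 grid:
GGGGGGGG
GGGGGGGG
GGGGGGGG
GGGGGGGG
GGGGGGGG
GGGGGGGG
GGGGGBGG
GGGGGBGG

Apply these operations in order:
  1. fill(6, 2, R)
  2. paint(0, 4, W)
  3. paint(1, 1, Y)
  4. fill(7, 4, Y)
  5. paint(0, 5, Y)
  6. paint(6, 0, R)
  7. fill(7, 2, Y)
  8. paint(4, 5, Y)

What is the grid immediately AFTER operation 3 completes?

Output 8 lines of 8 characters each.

Answer: RRRRWRRR
RYRRRRRR
RRRRRRRR
RRRRRRRR
RRRRRRRR
RRRRRRRR
RRRRRBRR
RRRRRBRR

Derivation:
After op 1 fill(6,2,R) [62 cells changed]:
RRRRRRRR
RRRRRRRR
RRRRRRRR
RRRRRRRR
RRRRRRRR
RRRRRRRR
RRRRRBRR
RRRRRBRR
After op 2 paint(0,4,W):
RRRRWRRR
RRRRRRRR
RRRRRRRR
RRRRRRRR
RRRRRRRR
RRRRRRRR
RRRRRBRR
RRRRRBRR
After op 3 paint(1,1,Y):
RRRRWRRR
RYRRRRRR
RRRRRRRR
RRRRRRRR
RRRRRRRR
RRRRRRRR
RRRRRBRR
RRRRRBRR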